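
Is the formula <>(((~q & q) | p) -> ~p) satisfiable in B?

1. <>(((~q & q) | p) -> ~p), w0
2. ((~q & q) | p) -> ~p, w1   [<>-rule on 1: fresh world w1, w0Rw1]
3. ~p, w1   [->-rule on 2 (branches; this branch)]
Accessibility: w0Rw0, w0Rw1, w1Rw0, w1Rw1

Satisfiable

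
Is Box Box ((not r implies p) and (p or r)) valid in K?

Tableau for the negation not Box Box ((not r implies p) and (p or r)):
1. not Box Box ((not r implies p) and (p or r)), w0
2. not Box ((not r implies p) and (p or r)), w1
3. not ((not r implies p) and (p or r)), w2
4. not (p or r), w2
5. not p, w2
6. not r, w2
Accessibility: w0Rw1, w1Rw2
The negation has an open branch (countermodel exists).

Invalid (countermodel exists)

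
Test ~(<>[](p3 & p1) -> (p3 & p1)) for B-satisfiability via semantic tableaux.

1. ~(<>[](p3 & p1) -> (p3 & p1)), u
2. <>[](p3 & p1), u
3. ~(p3 & p1), u
4. ~p1, u
5. [](p3 & p1), v
6. p3 & p1, u
7. p3, u
8. p1, u
Accessibility: uRu, uRv, vRu, vRv
Branch closes: p1 and ~p1 both at u.
Every branch closes; the branch above is one of them.

No, unsatisfiable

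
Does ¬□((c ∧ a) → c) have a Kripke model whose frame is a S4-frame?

Unsatisfiable (every branch closes)

1. ¬□((c ∧ a) → c), 0
2. ¬((c ∧ a) → c), 1   [¬□-rule on 1: fresh world 1, 0R1]
3. c ∧ a, 1   [¬→-rule on 2]
4. ¬c, 1   [¬→-rule on 2]
5. c, 1   [∧-rule on 3]
6. a, 1   [∧-rule on 3]
Accessibility: 0R0, 0R1, 1R1
Branch closes: c and ¬c both at 1.
All branches of the tableau close; one closing branch shown above.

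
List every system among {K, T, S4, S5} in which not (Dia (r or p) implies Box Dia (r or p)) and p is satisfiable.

K, T, S4

S4-tableau for the formula:
1. not (Dia (r or p) implies Box Dia (r or p)) and p, u
2. not (Dia (r or p) implies Box Dia (r or p)), u   [and-rule on 1]
3. p, u   [and-rule on 1]
4. Dia (r or p), u   [neg-implies-rule on 2]
5. not Box Dia (r or p), u   [neg-implies-rule on 2]
6. r or p, v   [Dia-rule on 4: fresh world v, uRv]
7. p, v   [or-rule on 6 (branches; this branch)]
8. not Dia (r or p), w   [neg-Box-rule on 5: fresh world w, uRw]
9. not (r or p), w   [neg-Dia-rule on 8 via wRw]
10. not r, w   [neg-or-rule on 9]
11. not p, w   [neg-or-rule on 9]
Accessibility: uRu, uRv, uRw, vRv, wRw
Complete open branch: satisfiable in S4, hence also in K, T (this S4-model is also a K-model and a T-model).
S5-tableau for the formula:
1. not (Dia (r or p) implies Box Dia (r or p)) and p, u
2. not (Dia (r or p) implies Box Dia (r or p)), u   [and-rule on 1]
3. p, u   [and-rule on 1]
4. Dia (r or p), u   [neg-implies-rule on 2]
5. not Box Dia (r or p), u   [neg-implies-rule on 2]
6. r or p, v   [Dia-rule on 4: fresh world v, uRv]
7. p, v   [or-rule on 6 (branches; this branch)]
8. not Dia (r or p), w   [neg-Box-rule on 5: fresh world w, uRw]
9. not (r or p), u   [neg-Dia-rule on 8 via wRu]
10. not r, u   [neg-or-rule on 9]
11. not p, u   [neg-or-rule on 9]
Accessibility: uRu, uRv, uRw, vRu, vRv, vRw, wRu, wRv, wRw
Branch closes: p and not p both at u.
Every branch closes (one shown): unsatisfiable in S5.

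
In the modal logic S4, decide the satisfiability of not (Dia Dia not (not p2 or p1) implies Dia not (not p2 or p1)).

No, unsatisfiable

1. not (Dia Dia not (not p2 or p1) implies Dia not (not p2 or p1)), w0
2. Dia Dia not (not p2 or p1), w0
3. not Dia not (not p2 or p1), w0
4. not p2 or p1, w0
5. p1, w0
6. Dia not (not p2 or p1), w1
7. not p2 or p1, w1
8. p1, w1
9. not (not p2 or p1), w2
10. p2, w2
11. not p1, w2
12. not p2 or p1, w2
13. p1, w2
Accessibility: w0Rw0, w0Rw1, w0Rw2, w1Rw1, w1Rw2, w2Rw2
Branch closes: p1 and not p1 both at w2.
(One branch shown.) All branches close.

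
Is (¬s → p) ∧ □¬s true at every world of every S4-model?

Not valid

Tableau for the negation ¬((¬s → p) ∧ □¬s):
1. ¬((¬s → p) ∧ □¬s), u
2. ¬□¬s, u
3. s, v
Accessibility: uRu, uRv, vRv
The negation has an open branch (countermodel exists).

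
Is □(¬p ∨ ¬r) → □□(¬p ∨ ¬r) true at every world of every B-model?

Tableau for the negation ¬(□(¬p ∨ ¬r) → □□(¬p ∨ ¬r)):
1. ¬(□(¬p ∨ ¬r) → □□(¬p ∨ ¬r)), u
2. □(¬p ∨ ¬r), u   [¬→-rule on 1]
3. ¬□□(¬p ∨ ¬r), u   [¬→-rule on 1]
4. ¬p ∨ ¬r, u   [□-rule on 2 via uRu]
5. ¬r, u   [∨-rule on 4 (branches; this branch)]
6. ¬□(¬p ∨ ¬r), v   [¬□-rule on 3: fresh world v, uRv]
7. ¬p ∨ ¬r, v   [□-rule on 2 via uRv]
8. ¬r, v   [∨-rule on 7 (branches; this branch)]
9. ¬(¬p ∨ ¬r), w   [¬□-rule on 6: fresh world w, vRw]
10. p, w   [¬∨-rule on 9]
11. r, w   [¬∨-rule on 9]
Accessibility: uRu, uRv, vRu, vRv, vRw, wRv, wRw
The negation has an open branch (countermodel exists).

Not valid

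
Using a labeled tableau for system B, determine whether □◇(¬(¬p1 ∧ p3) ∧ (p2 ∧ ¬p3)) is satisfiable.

Satisfiable (open branch found)

1. □◇(¬(¬p1 ∧ p3) ∧ (p2 ∧ ¬p3)), u
2. ◇(¬(¬p1 ∧ p3) ∧ (p2 ∧ ¬p3)), u
3. ¬(¬p1 ∧ p3) ∧ (p2 ∧ ¬p3), v
4. ¬(¬p1 ∧ p3), v
5. p2 ∧ ¬p3, v
6. p2, v
7. ¬p3, v
8. ◇(¬(¬p1 ∧ p3) ∧ (p2 ∧ ¬p3)), v
9. ¬(¬p1 ∧ p3) ∧ (p2 ∧ ¬p3), w
10. ¬(¬p1 ∧ p3), w
11. p2 ∧ ¬p3, w
12. p2, w
13. ¬p3, w
Accessibility: uRu, uRv, vRu, vRv, vRw, wRv, wRw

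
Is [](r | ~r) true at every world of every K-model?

Tableau for the negation ~[](r | ~r):
1. ~[](r | ~r), u
2. ~(r | ~r), v
3. ~r, v
4. r, v
Accessibility: uRv
Branch closes: r and ~r both at v.
Every branch of the negation's tableau closes; the branch above is one of them.

Valid in K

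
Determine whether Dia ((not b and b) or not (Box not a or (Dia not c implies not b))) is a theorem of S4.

No, not valid

Tableau for the negation not Dia ((not b and b) or not (Box not a or (Dia not c implies not b))):
1. not Dia ((not b and b) or not (Box not a or (Dia not c implies not b))), 0
2. not ((not b and b) or not (Box not a or (Dia not c implies not b))), 0   [neg-Dia-rule on 1 via 0R0]
3. not (not b and b), 0   [neg-or-rule on 2]
4. Box not a or (Dia not c implies not b), 0   [neg-or-rule on 2]
5. not b, 0   [neg-and-rule on 3 (branches; this branch)]
6. Dia not c implies not b, 0   [or-rule on 4 (branches; this branch)]
Accessibility: 0R0
The negation has an open branch (countermodel exists).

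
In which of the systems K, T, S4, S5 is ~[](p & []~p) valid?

T, S4, S5

K-tableau for the negation [](p & []~p):
1. [](p & []~p), w0
Complete open branch: countermodel on a K-frame, so not valid in K.
T-tableau for the negation [](p & []~p):
1. [](p & []~p), w0
2. p & []~p, w0
3. p, w0
4. []~p, w0
5. ~p, w0
Accessibility: w0Rw0
Branch closes: p and ~p both at w0.
Every branch closes (one shown): valid in T, hence also in S4, S5 (every theorem of T is a theorem of S4 and S5).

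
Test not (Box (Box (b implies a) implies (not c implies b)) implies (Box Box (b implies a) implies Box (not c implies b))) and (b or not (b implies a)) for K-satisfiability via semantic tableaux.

1. not (Box (Box (b implies a) implies (not c implies b)) implies (Box Box (b implies a) implies Box (not c implies b))) and (b or not (b implies a)), w0
2. not (Box (Box (b implies a) implies (not c implies b)) implies (Box Box (b implies a) implies Box (not c implies b))), w0   [and-rule on 1]
3. b or not (b implies a), w0   [and-rule on 1]
4. Box (Box (b implies a) implies (not c implies b)), w0   [neg-implies-rule on 2]
5. not (Box Box (b implies a) implies Box (not c implies b)), w0   [neg-implies-rule on 2]
6. Box Box (b implies a), w0   [neg-implies-rule on 5]
7. not Box (not c implies b), w0   [neg-implies-rule on 5]
8. not (b implies a), w0   [or-rule on 3 (branches; this branch)]
9. b, w0   [neg-implies-rule on 8]
10. not a, w0   [neg-implies-rule on 8]
11. not (not c implies b), w1   [neg-Box-rule on 7: fresh world w1, w0Rw1]
12. not c, w1   [neg-implies-rule on 11]
13. not b, w1   [neg-implies-rule on 11]
14. Box (b implies a) implies (not c implies b), w1   [Box-rule on 4 via w0Rw1]
15. Box (b implies a), w1   [Box-rule on 6 via w0Rw1]
16. not Box (b implies a), w1   [implies-rule on 14 (branches; this branch)]
17. not (b implies a), w2   [neg-Box-rule on 16: fresh world w2, w1Rw2]
18. b, w2   [neg-implies-rule on 17]
19. not a, w2   [neg-implies-rule on 17]
20. b implies a, w2   [Box-rule on 15 via w1Rw2]
21. a, w2   [implies-rule on 20 (branches; this branch)]
Accessibility: w0Rw1, w1Rw2
Branch closes: a and not a both at w2.
Every branch closes; the branch above is one of them.

Unsatisfiable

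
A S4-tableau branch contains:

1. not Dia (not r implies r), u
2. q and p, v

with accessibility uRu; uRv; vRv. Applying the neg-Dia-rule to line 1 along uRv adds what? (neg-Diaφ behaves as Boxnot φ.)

not (not r implies r), v

neg-Diaφ behaves as Boxnot φ: propagate the negated body to each accessible world.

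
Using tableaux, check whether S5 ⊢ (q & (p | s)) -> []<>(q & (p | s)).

Valid in S5

Tableau for the negation ~((q & (p | s)) -> []<>(q & (p | s))):
1. ~((q & (p | s)) -> []<>(q & (p | s))), 0
2. q & (p | s), 0
3. ~[]<>(q & (p | s)), 0
4. q, 0
5. p | s, 0
6. s, 0
7. ~<>(q & (p | s)), 1
8. ~(q & (p | s)), 0
9. ~(q & (p | s)), 1
10. ~(p | s), 0
11. ~p, 0
12. ~s, 0
Accessibility: 0R0, 0R1, 1R0, 1R1
Branch closes: s and ~s both at 0.
Every branch of the negation's tableau closes; the branch above is one of them.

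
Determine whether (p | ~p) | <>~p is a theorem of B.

Tableau for the negation ~((p | ~p) | <>~p):
1. ~((p | ~p) | <>~p), u
2. ~(p | ~p), u
3. ~<>~p, u
4. ~p, u
5. p, u
Accessibility: uRu
Branch closes: p and ~p both at u.
Every branch of the negation's tableau closes; the branch above is one of them.

Yes, valid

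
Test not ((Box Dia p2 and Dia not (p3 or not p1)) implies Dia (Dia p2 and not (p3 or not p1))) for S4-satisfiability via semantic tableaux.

Unsatisfiable (every branch closes)

1. not ((Box Dia p2 and Dia not (p3 or not p1)) implies Dia (Dia p2 and not (p3 or not p1))), 0
2. Box Dia p2 and Dia not (p3 or not p1), 0
3. not Dia (Dia p2 and not (p3 or not p1)), 0
4. Box Dia p2, 0
5. Dia not (p3 or not p1), 0
6. not (Dia p2 and not (p3 or not p1)), 0
7. Dia p2, 0
8. p3 or not p1, 0
9. not p1, 0
10. not (p3 or not p1), 1
11. not p3, 1
12. p1, 1
13. not (Dia p2 and not (p3 or not p1)), 1
14. Dia p2, 1
15. not Dia p2, 1
16. not p2, 1
17. p2, 2
18. not (Dia p2 and not (p3 or not p1)), 2
19. Dia p2, 2
20. p3 or not p1, 2
21. not p1, 2
22. p2, 3
23. not (Dia p2 and not (p3 or not p1)), 3
24. Dia p2, 3
25. not p2, 3
Accessibility: 0R0, 0R1, 0R2, 0R3, 1R1, 1R3, 2R2, 3R3
Branch closes: p2 and not p2 both at 3.
(One branch shown.) All branches close.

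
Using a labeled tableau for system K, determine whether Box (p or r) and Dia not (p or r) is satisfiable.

1. Box (p or r) and Dia not (p or r), u
2. Box (p or r), u
3. Dia not (p or r), u
4. not (p or r), v
5. not p, v
6. not r, v
7. p or r, v
8. r, v
Accessibility: uRv
Branch closes: r and not r both at v.
All branches of the tableau close; one closing branch shown above.

Unsatisfiable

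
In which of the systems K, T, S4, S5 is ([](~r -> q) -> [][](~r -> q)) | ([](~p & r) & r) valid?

S4, S5

T-tableau for the negation ~(([](~r -> q) -> [][](~r -> q)) | ([](~p & r) & r)):
1. ~(([](~r -> q) -> [][](~r -> q)) | ([](~p & r) & r)), w0
2. ~([](~r -> q) -> [][](~r -> q)), w0
3. ~([](~p & r) & r), w0
4. [](~r -> q), w0
5. ~[][](~r -> q), w0
6. ~r -> q, w0
7. ~r, w0
8. q, w0
9. ~[](~r -> q), w1
10. ~r -> q, w1
11. q, w1
12. ~(~r -> q), w2
13. ~r, w2
14. ~q, w2
Accessibility: w0Rw0, w0Rw1, w1Rw1, w1Rw2, w2Rw2
Complete open branch: countermodel on a T-frame, so not valid in T, nor in K (the same frame is also a K-frame).
S4-tableau for the negation ~(([](~r -> q) -> [][](~r -> q)) | ([](~p & r) & r)):
1. ~(([](~r -> q) -> [][](~r -> q)) | ([](~p & r) & r)), w0
2. ~([](~r -> q) -> [][](~r -> q)), w0
3. ~([](~p & r) & r), w0
4. [](~r -> q), w0
5. ~[][](~r -> q), w0
6. ~r -> q, w0
7. ~[](~p & r), w0
8. q, w0
9. ~[](~r -> q), w1
10. ~r -> q, w1
11. q, w1
12. ~(~p & r), w2
13. ~r -> q, w2
14. ~r, w2
15. q, w2
16. ~(~r -> q), w3
17. ~r, w3
18. ~q, w3
19. ~r -> q, w3
20. q, w3
Accessibility: w0Rw0, w0Rw1, w0Rw2, w0Rw3, w1Rw1, w1Rw3, w2Rw2, w3Rw3
Branch closes: q and ~q both at w3.
Every branch closes (one shown): valid in S4, hence also in S5 (every theorem of S4 is a theorem of S5).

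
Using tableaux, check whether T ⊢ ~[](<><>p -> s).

No, not valid

Tableau for the negation [](<><>p -> s):
1. [](<><>p -> s), 0
2. <><>p -> s, 0
3. s, 0
Accessibility: 0R0
The negation has an open branch (countermodel exists).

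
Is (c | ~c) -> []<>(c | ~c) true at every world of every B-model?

Valid in B

Tableau for the negation ~((c | ~c) -> []<>(c | ~c)):
1. ~((c | ~c) -> []<>(c | ~c)), u
2. c | ~c, u
3. ~[]<>(c | ~c), u
4. ~c, u
5. ~<>(c | ~c), v
6. ~(c | ~c), u
7. c, u
Accessibility: uRu, uRv, vRu, vRv
Branch closes: c and ~c both at u.
All branches of the negation close; one closing branch shown above.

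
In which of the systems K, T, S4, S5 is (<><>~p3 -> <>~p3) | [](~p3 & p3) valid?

S4, S5

T-tableau for the negation ~((<><>~p3 -> <>~p3) | [](~p3 & p3)):
1. ~((<><>~p3 -> <>~p3) | [](~p3 & p3)), u
2. ~(<><>~p3 -> <>~p3), u
3. ~[](~p3 & p3), u
4. <><>~p3, u
5. ~<>~p3, u
6. p3, u
7. ~(~p3 & p3), v
8. p3, v
9. <>~p3, w
10. p3, w
11. ~p3, x
Accessibility: uRu, uRv, uRw, vRv, wRw, wRx, xRx
Complete open branch: countermodel on a T-frame, so not valid in T, nor in K (the same frame is also a K-frame).
S4-tableau for the negation ~((<><>~p3 -> <>~p3) | [](~p3 & p3)):
1. ~((<><>~p3 -> <>~p3) | [](~p3 & p3)), u
2. ~(<><>~p3 -> <>~p3), u
3. ~[](~p3 & p3), u
4. <><>~p3, u
5. ~<>~p3, u
6. p3, u
7. ~(~p3 & p3), v
8. p3, v
9. <>~p3, w
10. p3, w
11. ~p3, x
12. p3, x
Accessibility: uRu, uRv, uRw, uRx, vRv, wRw, wRx, xRx
Branch closes: p3 and ~p3 both at x.
Every branch closes (one shown): valid in S4, hence also in S5 (every theorem of S4 is a theorem of S5).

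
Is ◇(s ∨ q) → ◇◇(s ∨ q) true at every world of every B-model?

Valid in B

Tableau for the negation ¬(◇(s ∨ q) → ◇◇(s ∨ q)):
1. ¬(◇(s ∨ q) → ◇◇(s ∨ q)), u
2. ◇(s ∨ q), u
3. ¬◇◇(s ∨ q), u
4. ¬◇(s ∨ q), u
5. ¬(s ∨ q), u
6. ¬s, u
7. ¬q, u
8. s ∨ q, v
9. ¬◇(s ∨ q), v
10. ¬(s ∨ q), v
11. ¬s, v
12. ¬q, v
13. q, v
Accessibility: uRu, uRv, vRu, vRv
Branch closes: q and ¬q both at v.
All branches of the negation close; one closing branch shown above.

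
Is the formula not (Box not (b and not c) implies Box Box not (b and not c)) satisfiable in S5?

1. not (Box not (b and not c) implies Box Box not (b and not c)), u
2. Box not (b and not c), u   [neg-implies-rule on 1]
3. not Box Box not (b and not c), u   [neg-implies-rule on 1]
4. not (b and not c), u   [Box-rule on 2 via uRu]
5. c, u   [neg-and-rule on 4 (branches; this branch)]
6. not Box not (b and not c), v   [neg-Box-rule on 3: fresh world v, uRv]
7. not (b and not c), v   [Box-rule on 2 via uRv]
8. c, v   [neg-and-rule on 7 (branches; this branch)]
9. b and not c, w   [neg-Box-rule on 6: fresh world w, vRw]
10. b, w   [and-rule on 9]
11. not c, w   [and-rule on 9]
12. not (b and not c), w   [Box-rule on 2 via uRw]
13. c, w   [neg-and-rule on 12 (branches; this branch)]
Accessibility: uRu, uRv, uRw, vRu, vRv, vRw, wRu, wRv, wRw
Branch closes: c and not c both at w.
Every branch closes; the branch above is one of them.

No, unsatisfiable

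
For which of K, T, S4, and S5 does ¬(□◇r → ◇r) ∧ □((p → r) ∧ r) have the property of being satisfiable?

K

K-tableau for the formula:
1. ¬(□◇r → ◇r) ∧ □((p → r) ∧ r), 0
2. ¬(□◇r → ◇r), 0
3. □((p → r) ∧ r), 0
4. □◇r, 0
5. ¬◇r, 0
Complete open branch: satisfiable in K.
T-tableau for the formula:
1. ¬(□◇r → ◇r) ∧ □((p → r) ∧ r), 0
2. ¬(□◇r → ◇r), 0
3. □((p → r) ∧ r), 0
4. □◇r, 0
5. ¬◇r, 0
6. (p → r) ∧ r, 0
7. p → r, 0
8. r, 0
9. ◇r, 0
10. ¬r, 0
Accessibility: 0R0
Branch closes: r and ¬r both at 0.
Every branch closes (one shown): unsatisfiable in T, hence also in S4, S5 (every S4/S5-frame is a T-frame).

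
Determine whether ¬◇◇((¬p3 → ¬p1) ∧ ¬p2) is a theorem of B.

No, not valid

Tableau for the negation ◇◇((¬p3 → ¬p1) ∧ ¬p2):
1. ◇◇((¬p3 → ¬p1) ∧ ¬p2), u
2. ◇((¬p3 → ¬p1) ∧ ¬p2), v
3. (¬p3 → ¬p1) ∧ ¬p2, w
4. ¬p3 → ¬p1, w
5. ¬p2, w
6. ¬p1, w
Accessibility: uRu, uRv, vRu, vRv, vRw, wRv, wRw
The negation has an open branch (countermodel exists).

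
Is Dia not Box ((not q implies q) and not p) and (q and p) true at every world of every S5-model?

Tableau for the negation not (Dia not Box ((not q implies q) and not p) and (q and p)):
1. not (Dia not Box ((not q implies q) and not p) and (q and p)), u
2. not (q and p), u   [neg-and-rule on 1 (branches; this branch)]
3. not p, u   [neg-and-rule on 2 (branches; this branch)]
Accessibility: uRu
The negation has an open branch (countermodel exists).

Not valid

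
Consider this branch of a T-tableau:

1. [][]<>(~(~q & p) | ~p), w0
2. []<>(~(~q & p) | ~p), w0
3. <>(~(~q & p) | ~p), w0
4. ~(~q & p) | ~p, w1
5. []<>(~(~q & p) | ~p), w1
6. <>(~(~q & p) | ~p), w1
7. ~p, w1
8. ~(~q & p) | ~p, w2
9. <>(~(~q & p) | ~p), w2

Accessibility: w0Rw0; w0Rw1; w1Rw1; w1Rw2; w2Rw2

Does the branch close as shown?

No atom appears with both signs at the same world.

Open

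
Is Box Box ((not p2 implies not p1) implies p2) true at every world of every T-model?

Not valid

Tableau for the negation not Box Box ((not p2 implies not p1) implies p2):
1. not Box Box ((not p2 implies not p1) implies p2), u
2. not Box ((not p2 implies not p1) implies p2), v
3. not ((not p2 implies not p1) implies p2), w
4. not p2 implies not p1, w
5. not p2, w
6. not p1, w
Accessibility: uRu, uRv, vRv, vRw, wRw
The negation has an open branch (countermodel exists).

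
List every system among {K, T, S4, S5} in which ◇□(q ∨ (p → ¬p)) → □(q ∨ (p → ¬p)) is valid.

S5

S4-tableau for the negation ¬(◇□(q ∨ (p → ¬p)) → □(q ∨ (p → ¬p))):
1. ¬(◇□(q ∨ (p → ¬p)) → □(q ∨ (p → ¬p))), u
2. ◇□(q ∨ (p → ¬p)), u   [¬→-rule on 1]
3. ¬□(q ∨ (p → ¬p)), u   [¬→-rule on 1]
4. □(q ∨ (p → ¬p)), v   [◇-rule on 2: fresh world v, uRv]
5. q ∨ (p → ¬p), v   [□-rule on 4 via vRv]
6. p → ¬p, v   [∨-rule on 5 (branches; this branch)]
7. ¬p, v   [→-rule on 6 (branches; this branch)]
8. ¬(q ∨ (p → ¬p)), w   [¬□-rule on 3: fresh world w, uRw]
9. ¬q, w   [¬∨-rule on 8]
10. ¬(p → ¬p), w   [¬∨-rule on 8]
11. p, w   [¬→-rule on 10]
Accessibility: uRu, uRv, uRw, vRv, wRw
Complete open branch: countermodel on an S4-frame, so not valid in S4, nor in K, T (the same frame is also a K-frame and a T-frame).
S5-tableau for the negation ¬(◇□(q ∨ (p → ¬p)) → □(q ∨ (p → ¬p))):
1. ¬(◇□(q ∨ (p → ¬p)) → □(q ∨ (p → ¬p))), u
2. ◇□(q ∨ (p → ¬p)), u   [¬→-rule on 1]
3. ¬□(q ∨ (p → ¬p)), u   [¬→-rule on 1]
4. □(q ∨ (p → ¬p)), v   [◇-rule on 2: fresh world v, uRv]
5. q ∨ (p → ¬p), u   [□-rule on 4 via vRu]
6. q ∨ (p → ¬p), v   [□-rule on 4 via vRv]
7. p → ¬p, u   [∨-rule on 5 (branches; this branch)]
8. p → ¬p, v   [∨-rule on 6 (branches; this branch)]
9. ¬p, u   [→-rule on 7 (branches; this branch)]
10. ¬p, v   [→-rule on 8 (branches; this branch)]
11. ¬(q ∨ (p → ¬p)), w   [¬□-rule on 3: fresh world w, uRw]
12. ¬q, w   [¬∨-rule on 11]
13. ¬(p → ¬p), w   [¬∨-rule on 11]
14. p, w   [¬→-rule on 13]
15. q ∨ (p → ¬p), w   [□-rule on 4 via vRw]
16. p → ¬p, w   [∨-rule on 15 (branches; this branch)]
17. ¬p, w   [→-rule on 16 (branches; this branch)]
Accessibility: uRu, uRv, uRw, vRu, vRv, vRw, wRu, wRv, wRw
Branch closes: p and ¬p both at w.
Every branch closes (one shown): valid in S5.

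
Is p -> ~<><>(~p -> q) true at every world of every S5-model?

Tableau for the negation ~(p -> ~<><>(~p -> q)):
1. ~(p -> ~<><>(~p -> q)), w0
2. p, w0   [~->-rule on 1]
3. <><>(~p -> q), w0   [~->-rule on 1]
4. <>(~p -> q), w1   [<>-rule on 3: fresh world w1, w0Rw1]
5. ~p -> q, w2   [<>-rule on 4: fresh world w2, w1Rw2]
6. q, w2   [->-rule on 5 (branches; this branch)]
Accessibility: w0Rw0, w0Rw1, w0Rw2, w1Rw0, w1Rw1, w1Rw2, w2Rw0, w2Rw1, w2Rw2
The negation has an open branch (countermodel exists).

No, not valid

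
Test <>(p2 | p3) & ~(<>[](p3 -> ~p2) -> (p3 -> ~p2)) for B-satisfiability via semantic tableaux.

Unsatisfiable (every branch closes)

1. <>(p2 | p3) & ~(<>[](p3 -> ~p2) -> (p3 -> ~p2)), 0
2. <>(p2 | p3), 0
3. ~(<>[](p3 -> ~p2) -> (p3 -> ~p2)), 0
4. <>[](p3 -> ~p2), 0
5. ~(p3 -> ~p2), 0
6. p3, 0
7. p2, 0
8. p2 | p3, 1
9. p3, 1
10. [](p3 -> ~p2), 2
11. p3 -> ~p2, 0
12. p3 -> ~p2, 2
13. ~p2, 0
Accessibility: 0R0, 0R1, 0R2, 1R0, 1R1, 2R0, 2R2
Branch closes: p2 and ~p2 both at 0.
All branches of the tableau close; one closing branch shown above.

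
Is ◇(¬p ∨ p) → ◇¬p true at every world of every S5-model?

Invalid (countermodel exists)

Tableau for the negation ¬(◇(¬p ∨ p) → ◇¬p):
1. ¬(◇(¬p ∨ p) → ◇¬p), u
2. ◇(¬p ∨ p), u
3. ¬◇¬p, u
4. p, u
5. ¬p ∨ p, v
6. p, v
Accessibility: uRu, uRv, vRu, vRv
The negation has an open branch (countermodel exists).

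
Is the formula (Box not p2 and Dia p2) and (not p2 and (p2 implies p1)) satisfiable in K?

Unsatisfiable

1. (Box not p2 and Dia p2) and (not p2 and (p2 implies p1)), 0
2. Box not p2 and Dia p2, 0
3. not p2 and (p2 implies p1), 0
4. Box not p2, 0
5. Dia p2, 0
6. not p2, 0
7. p2 implies p1, 0
8. p1, 0
9. p2, 1
10. not p2, 1
Accessibility: 0R1
Branch closes: p2 and not p2 both at 1.
(One branch shown.) All branches close.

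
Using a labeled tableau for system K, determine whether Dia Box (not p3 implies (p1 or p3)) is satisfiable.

1. Dia Box (not p3 implies (p1 or p3)), w0
2. Box (not p3 implies (p1 or p3)), w1   [Dia-rule on 1: fresh world w1, w0Rw1]
Accessibility: w0Rw1

Satisfiable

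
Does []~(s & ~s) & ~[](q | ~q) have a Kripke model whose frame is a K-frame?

1. []~(s & ~s) & ~[](q | ~q), u
2. []~(s & ~s), u
3. ~[](q | ~q), u
4. ~(q | ~q), v
5. ~q, v
6. q, v
Accessibility: uRv
Branch closes: q and ~q both at v.
(One branch shown.) All branches close.

Unsatisfiable (every branch closes)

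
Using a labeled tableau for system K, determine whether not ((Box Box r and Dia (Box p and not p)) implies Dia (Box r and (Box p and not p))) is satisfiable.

Unsatisfiable

1. not ((Box Box r and Dia (Box p and not p)) implies Dia (Box r and (Box p and not p))), u
2. Box Box r and Dia (Box p and not p), u
3. not Dia (Box r and (Box p and not p)), u
4. Box Box r, u
5. Dia (Box p and not p), u
6. Box p and not p, v
7. Box p, v
8. not p, v
9. not (Box r and (Box p and not p)), v
10. Box r, v
11. not (Box p and not p), v
12. not Box p, v
13. not p, w
14. p, w
Accessibility: uRv, vRw
Branch closes: p and not p both at w.
(One branch shown.) All branches close.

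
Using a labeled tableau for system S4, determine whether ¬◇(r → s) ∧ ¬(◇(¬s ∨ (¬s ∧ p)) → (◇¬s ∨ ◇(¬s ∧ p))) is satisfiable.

No, unsatisfiable

1. ¬◇(r → s) ∧ ¬(◇(¬s ∨ (¬s ∧ p)) → (◇¬s ∨ ◇(¬s ∧ p))), w0
2. ¬◇(r → s), w0
3. ¬(◇(¬s ∨ (¬s ∧ p)) → (◇¬s ∨ ◇(¬s ∧ p))), w0
4. ◇(¬s ∨ (¬s ∧ p)), w0
5. ¬(◇¬s ∨ ◇(¬s ∧ p)), w0
6. ¬◇¬s, w0
7. ¬◇(¬s ∧ p), w0
8. ¬(r → s), w0
9. r, w0
10. ¬s, w0
11. s, w0
Accessibility: w0Rw0
Branch closes: s and ¬s both at w0.
Every branch closes; the branch above is one of them.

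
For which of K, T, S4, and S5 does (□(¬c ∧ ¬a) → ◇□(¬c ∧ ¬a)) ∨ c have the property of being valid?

T-tableau for the negation ¬((□(¬c ∧ ¬a) → ◇□(¬c ∧ ¬a)) ∨ c):
1. ¬((□(¬c ∧ ¬a) → ◇□(¬c ∧ ¬a)) ∨ c), w0
2. ¬(□(¬c ∧ ¬a) → ◇□(¬c ∧ ¬a)), w0
3. ¬c, w0
4. □(¬c ∧ ¬a), w0
5. ¬◇□(¬c ∧ ¬a), w0
6. ¬c ∧ ¬a, w0
7. ¬a, w0
8. ¬□(¬c ∧ ¬a), w0
9. ¬(¬c ∧ ¬a), w1
10. ¬c ∧ ¬a, w1
11. ¬c, w1
12. ¬a, w1
13. ¬□(¬c ∧ ¬a), w1
14. a, w1
Accessibility: w0Rw0, w0Rw1, w1Rw1
Branch closes: a and ¬a both at w1.
Every branch closes (one shown): valid in T, hence also in S4, S5 (every theorem of T is a theorem of S4 and S5).
K-tableau for the negation ¬((□(¬c ∧ ¬a) → ◇□(¬c ∧ ¬a)) ∨ c):
1. ¬((□(¬c ∧ ¬a) → ◇□(¬c ∧ ¬a)) ∨ c), w0
2. ¬(□(¬c ∧ ¬a) → ◇□(¬c ∧ ¬a)), w0
3. ¬c, w0
4. □(¬c ∧ ¬a), w0
5. ¬◇□(¬c ∧ ¬a), w0
Complete open branch: countermodel on a K-frame, so not valid in K.

T, S4, S5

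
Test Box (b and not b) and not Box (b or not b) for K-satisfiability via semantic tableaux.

Unsatisfiable

1. Box (b and not b) and not Box (b or not b), 0
2. Box (b and not b), 0
3. not Box (b or not b), 0
4. not (b or not b), 1
5. not b, 1
6. b, 1
Accessibility: 0R1
Branch closes: b and not b both at 1.
Every branch closes; the branch above is one of them.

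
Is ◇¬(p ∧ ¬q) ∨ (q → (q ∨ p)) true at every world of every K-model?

Valid in K

Tableau for the negation ¬(◇¬(p ∧ ¬q) ∨ (q → (q ∨ p))):
1. ¬(◇¬(p ∧ ¬q) ∨ (q → (q ∨ p))), 0
2. ¬◇¬(p ∧ ¬q), 0
3. ¬(q → (q ∨ p)), 0
4. q, 0
5. ¬(q ∨ p), 0
6. ¬q, 0
7. ¬p, 0
Branch closes: q and ¬q both at 0.
Every branch of the negation's tableau closes; the branch above is one of them.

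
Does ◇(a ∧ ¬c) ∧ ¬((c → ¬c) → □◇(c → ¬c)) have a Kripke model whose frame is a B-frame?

1. ◇(a ∧ ¬c) ∧ ¬((c → ¬c) → □◇(c → ¬c)), 0
2. ◇(a ∧ ¬c), 0   [∧-rule on 1]
3. ¬((c → ¬c) → □◇(c → ¬c)), 0   [∧-rule on 1]
4. c → ¬c, 0   [¬→-rule on 3]
5. ¬□◇(c → ¬c), 0   [¬→-rule on 3]
6. ¬c, 0   [→-rule on 4 (branches; this branch)]
7. a ∧ ¬c, 1   [◇-rule on 2: fresh world 1, 0R1]
8. a, 1   [∧-rule on 7]
9. ¬c, 1   [∧-rule on 7]
10. ¬◇(c → ¬c), 2   [¬□-rule on 5: fresh world 2, 0R2]
11. ¬(c → ¬c), 0   [¬◇-rule on 10 via 2R0]
12. c, 0   [¬→-rule on 11]
Accessibility: 0R0, 0R1, 0R2, 1R0, 1R1, 2R0, 2R2
Branch closes: c and ¬c both at 0.
(One branch shown.) All branches close.

Unsatisfiable (every branch closes)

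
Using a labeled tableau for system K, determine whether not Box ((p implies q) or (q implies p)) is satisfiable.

Unsatisfiable

1. not Box ((p implies q) or (q implies p)), w0
2. not ((p implies q) or (q implies p)), w1
3. not (p implies q), w1
4. not (q implies p), w1
5. p, w1
6. not q, w1
7. q, w1
8. not p, w1
Accessibility: w0Rw1
Branch closes: q and not q both at w1.
Every branch closes; the branch above is one of them.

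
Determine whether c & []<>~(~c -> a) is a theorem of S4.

Invalid (countermodel exists)

Tableau for the negation ~(c & []<>~(~c -> a)):
1. ~(c & []<>~(~c -> a)), 0
2. ~[]<>~(~c -> a), 0   [~&-rule on 1 (branches; this branch)]
3. ~<>~(~c -> a), 1   [~[]-rule on 2: fresh world 1, 0R1]
4. ~c -> a, 1   [~<>-rule on 3 via 1R1]
5. a, 1   [->-rule on 4 (branches; this branch)]
Accessibility: 0R0, 0R1, 1R1
The negation has an open branch (countermodel exists).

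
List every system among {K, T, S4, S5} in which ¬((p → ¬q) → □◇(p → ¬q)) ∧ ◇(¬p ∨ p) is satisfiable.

K, T, S4

S4-tableau for the formula:
1. ¬((p → ¬q) → □◇(p → ¬q)) ∧ ◇(¬p ∨ p), w0
2. ¬((p → ¬q) → □◇(p → ¬q)), w0
3. ◇(¬p ∨ p), w0
4. p → ¬q, w0
5. ¬□◇(p → ¬q), w0
6. ¬q, w0
7. ¬p ∨ p, w1
8. p, w1
9. ¬◇(p → ¬q), w2
10. ¬(p → ¬q), w2
11. p, w2
12. q, w2
Accessibility: w0Rw0, w0Rw1, w0Rw2, w1Rw1, w2Rw2
Complete open branch: satisfiable in S4, hence also in K, T (this S4-model is also a K-model and a T-model).
S5-tableau for the formula:
1. ¬((p → ¬q) → □◇(p → ¬q)) ∧ ◇(¬p ∨ p), w0
2. ¬((p → ¬q) → □◇(p → ¬q)), w0
3. ◇(¬p ∨ p), w0
4. p → ¬q, w0
5. ¬□◇(p → ¬q), w0
6. ¬q, w0
7. ¬p ∨ p, w1
8. p, w1
9. ¬◇(p → ¬q), w2
10. ¬(p → ¬q), w0
11. p, w0
12. q, w0
Accessibility: w0Rw0, w0Rw1, w0Rw2, w1Rw0, w1Rw1, w1Rw2, w2Rw0, w2Rw1, w2Rw2
Branch closes: q and ¬q both at w0.
Every branch closes (one shown): unsatisfiable in S5.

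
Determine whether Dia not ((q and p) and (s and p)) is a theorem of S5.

Tableau for the negation not Dia not ((q and p) and (s and p)):
1. not Dia not ((q and p) and (s and p)), w0
2. (q and p) and (s and p), w0
3. q and p, w0
4. s and p, w0
5. q, w0
6. p, w0
7. s, w0
Accessibility: w0Rw0
The negation has an open branch (countermodel exists).

Invalid (countermodel exists)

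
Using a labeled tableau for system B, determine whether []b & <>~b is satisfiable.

1. []b & <>~b, 0
2. []b, 0
3. <>~b, 0
4. b, 0
5. ~b, 1
6. b, 1
Accessibility: 0R0, 0R1, 1R0, 1R1
Branch closes: b and ~b both at 1.
Every branch closes; the branch above is one of them.

Unsatisfiable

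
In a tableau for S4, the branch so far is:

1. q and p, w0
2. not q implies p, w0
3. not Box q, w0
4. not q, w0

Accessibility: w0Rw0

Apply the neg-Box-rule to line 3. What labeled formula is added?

a fresh world w1 with w0Rw1, and not q at w1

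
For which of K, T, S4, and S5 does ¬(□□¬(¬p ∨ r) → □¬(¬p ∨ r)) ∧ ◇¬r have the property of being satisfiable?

K-tableau for the formula:
1. ¬(□□¬(¬p ∨ r) → □¬(¬p ∨ r)) ∧ ◇¬r, 0
2. ¬(□□¬(¬p ∨ r) → □¬(¬p ∨ r)), 0
3. ◇¬r, 0
4. □□¬(¬p ∨ r), 0
5. ¬□¬(¬p ∨ r), 0
6. ¬r, 1
7. □¬(¬p ∨ r), 1
8. ¬p ∨ r, 2
9. □¬(¬p ∨ r), 2
10. r, 2
Accessibility: 0R1, 0R2
Complete open branch: satisfiable in K.
T-tableau for the formula:
1. ¬(□□¬(¬p ∨ r) → □¬(¬p ∨ r)) ∧ ◇¬r, 0
2. ¬(□□¬(¬p ∨ r) → □¬(¬p ∨ r)), 0
3. ◇¬r, 0
4. □□¬(¬p ∨ r), 0
5. ¬□¬(¬p ∨ r), 0
6. □¬(¬p ∨ r), 0
7. ¬(¬p ∨ r), 0
8. p, 0
9. ¬r, 0
10. ¬r, 1
11. □¬(¬p ∨ r), 1
12. ¬(¬p ∨ r), 1
13. p, 1
14. ¬p ∨ r, 2
15. □¬(¬p ∨ r), 2
16. ¬(¬p ∨ r), 2
17. p, 2
18. ¬r, 2
19. r, 2
Accessibility: 0R0, 0R1, 0R2, 1R1, 2R2
Branch closes: r and ¬r both at 2.
Every branch closes (one shown): unsatisfiable in T, hence also in S4, S5 (every S4/S5-frame is a T-frame).

K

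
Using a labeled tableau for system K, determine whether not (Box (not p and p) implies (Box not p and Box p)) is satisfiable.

Unsatisfiable (every branch closes)

1. not (Box (not p and p) implies (Box not p and Box p)), u
2. Box (not p and p), u
3. not (Box not p and Box p), u
4. not Box p, u
5. not p, v
6. not p and p, v
7. p, v
Accessibility: uRv
Branch closes: p and not p both at v.
Every branch closes; the branch above is one of them.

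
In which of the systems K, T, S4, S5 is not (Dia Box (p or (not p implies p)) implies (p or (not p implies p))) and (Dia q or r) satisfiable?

S4-tableau for the formula:
1. not (Dia Box (p or (not p implies p)) implies (p or (not p implies p))) and (Dia q or r), 0
2. not (Dia Box (p or (not p implies p)) implies (p or (not p implies p))), 0
3. Dia q or r, 0
4. Dia Box (p or (not p implies p)), 0
5. not (p or (not p implies p)), 0
6. not p, 0
7. not (not p implies p), 0
8. r, 0
9. Box (p or (not p implies p)), 1
10. p or (not p implies p), 1
11. not p implies p, 1
12. p, 1
Accessibility: 0R0, 0R1, 1R1
Complete open branch: satisfiable in S4, hence also in K, T (this S4-model is also a K-model and a T-model).
S5-tableau for the formula:
1. not (Dia Box (p or (not p implies p)) implies (p or (not p implies p))) and (Dia q or r), 0
2. not (Dia Box (p or (not p implies p)) implies (p or (not p implies p))), 0
3. Dia q or r, 0
4. Dia Box (p or (not p implies p)), 0
5. not (p or (not p implies p)), 0
6. not p, 0
7. not (not p implies p), 0
8. r, 0
9. Box (p or (not p implies p)), 1
10. p or (not p implies p), 0
11. p or (not p implies p), 1
12. not p implies p, 0
13. not p implies p, 1
14. p, 0
Accessibility: 0R0, 0R1, 1R0, 1R1
Branch closes: p and not p both at 0.
Every branch closes (one shown): unsatisfiable in S5.

K, T, S4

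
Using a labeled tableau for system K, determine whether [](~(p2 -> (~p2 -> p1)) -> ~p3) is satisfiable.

1. [](~(p2 -> (~p2 -> p1)) -> ~p3), u

Satisfiable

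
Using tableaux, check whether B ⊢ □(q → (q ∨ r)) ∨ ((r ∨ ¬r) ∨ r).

Valid in B

Tableau for the negation ¬(□(q → (q ∨ r)) ∨ ((r ∨ ¬r) ∨ r)):
1. ¬(□(q → (q ∨ r)) ∨ ((r ∨ ¬r) ∨ r)), 0
2. ¬□(q → (q ∨ r)), 0   [¬∨-rule on 1]
3. ¬((r ∨ ¬r) ∨ r), 0   [¬∨-rule on 1]
4. ¬(r ∨ ¬r), 0   [¬∨-rule on 3]
5. ¬r, 0   [¬∨-rule on 3]
6. r, 0   [¬∨-rule on 4]
Accessibility: 0R0
Branch closes: r and ¬r both at 0.
All branches of the negation close; one closing branch shown above.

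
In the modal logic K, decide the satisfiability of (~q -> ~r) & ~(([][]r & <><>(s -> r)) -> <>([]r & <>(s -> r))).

Unsatisfiable

1. (~q -> ~r) & ~(([][]r & <><>(s -> r)) -> <>([]r & <>(s -> r))), u
2. ~q -> ~r, u
3. ~(([][]r & <><>(s -> r)) -> <>([]r & <>(s -> r))), u
4. [][]r & <><>(s -> r), u
5. ~<>([]r & <>(s -> r)), u
6. [][]r, u
7. <><>(s -> r), u
8. ~r, u
9. <>(s -> r), v
10. ~([]r & <>(s -> r)), v
11. []r, v
12. ~[]r, v
13. s -> r, w
14. r, w
15. ~r, x
16. r, x
Accessibility: uRv, vRw, vRx
Branch closes: r and ~r both at x.
All branches of the tableau close; one closing branch shown above.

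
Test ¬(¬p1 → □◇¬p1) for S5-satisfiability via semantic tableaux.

Unsatisfiable

1. ¬(¬p1 → □◇¬p1), u
2. ¬p1, u   [¬→-rule on 1]
3. ¬□◇¬p1, u   [¬→-rule on 1]
4. ¬◇¬p1, v   [¬□-rule on 3: fresh world v, uRv]
5. p1, u   [¬◇-rule on 4 via vRu]
Accessibility: uRu, uRv, vRu, vRv
Branch closes: p1 and ¬p1 both at u.
All branches of the tableau close; one closing branch shown above.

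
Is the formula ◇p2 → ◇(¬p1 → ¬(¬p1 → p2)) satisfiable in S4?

Yes, satisfiable

1. ◇p2 → ◇(¬p1 → ¬(¬p1 → p2)), 0
2. ◇(¬p1 → ¬(¬p1 → p2)), 0   [→-rule on 1 (branches; this branch)]
3. ¬p1 → ¬(¬p1 → p2), 1   [◇-rule on 2: fresh world 1, 0R1]
4. ¬(¬p1 → p2), 1   [→-rule on 3 (branches; this branch)]
5. ¬p1, 1   [¬→-rule on 4]
6. ¬p2, 1   [¬→-rule on 4]
Accessibility: 0R0, 0R1, 1R1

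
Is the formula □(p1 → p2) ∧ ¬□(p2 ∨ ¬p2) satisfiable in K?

1. □(p1 → p2) ∧ ¬□(p2 ∨ ¬p2), u
2. □(p1 → p2), u   [∧-rule on 1]
3. ¬□(p2 ∨ ¬p2), u   [∧-rule on 1]
4. ¬(p2 ∨ ¬p2), v   [¬□-rule on 3: fresh world v, uRv]
5. ¬p2, v   [¬∨-rule on 4]
6. p2, v   [¬∨-rule on 4]
Accessibility: uRv
Branch closes: p2 and ¬p2 both at v.
Every branch closes; the branch above is one of them.

No, unsatisfiable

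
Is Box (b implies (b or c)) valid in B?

Yes, valid

Tableau for the negation not Box (b implies (b or c)):
1. not Box (b implies (b or c)), u
2. not (b implies (b or c)), v
3. b, v
4. not (b or c), v
5. not b, v
6. not c, v
Accessibility: uRu, uRv, vRu, vRv
Branch closes: b and not b both at v.
All branches of the negation close; one closing branch shown above.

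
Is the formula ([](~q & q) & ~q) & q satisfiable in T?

1. ([](~q & q) & ~q) & q, w0
2. [](~q & q) & ~q, w0
3. q, w0
4. [](~q & q), w0
5. ~q, w0
Accessibility: w0Rw0
Branch closes: q and ~q both at w0.
(One branch shown.) All branches close.

Unsatisfiable (every branch closes)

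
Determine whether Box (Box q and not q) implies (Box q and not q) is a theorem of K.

Invalid (countermodel exists)

Tableau for the negation not (Box (Box q and not q) implies (Box q and not q)):
1. not (Box (Box q and not q) implies (Box q and not q)), 0
2. Box (Box q and not q), 0   [neg-implies-rule on 1]
3. not (Box q and not q), 0   [neg-implies-rule on 1]
4. q, 0   [neg-and-rule on 3 (branches; this branch)]
The negation has an open branch (countermodel exists).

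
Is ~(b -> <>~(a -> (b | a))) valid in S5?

Not valid

Tableau for the negation b -> <>~(a -> (b | a)):
1. b -> <>~(a -> (b | a)), 0
2. ~b, 0
Accessibility: 0R0
The negation has an open branch (countermodel exists).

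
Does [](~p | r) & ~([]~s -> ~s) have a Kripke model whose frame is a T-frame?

Unsatisfiable (every branch closes)

1. [](~p | r) & ~([]~s -> ~s), u
2. [](~p | r), u
3. ~([]~s -> ~s), u
4. []~s, u
5. s, u
6. ~p | r, u
7. ~s, u
Accessibility: uRu
Branch closes: s and ~s both at u.
(One branch shown.) All branches close.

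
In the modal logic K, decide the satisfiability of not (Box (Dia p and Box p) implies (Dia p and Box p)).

1. not (Box (Dia p and Box p) implies (Dia p and Box p)), u
2. Box (Dia p and Box p), u
3. not (Dia p and Box p), u
4. not Box p, u
5. not p, v
6. Dia p and Box p, v
7. Dia p, v
8. Box p, v
9. p, w
Accessibility: uRv, vRw

Satisfiable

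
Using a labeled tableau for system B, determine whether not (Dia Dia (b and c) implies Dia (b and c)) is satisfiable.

1. not (Dia Dia (b and c) implies Dia (b and c)), 0
2. Dia Dia (b and c), 0
3. not Dia (b and c), 0
4. not (b and c), 0
5. not c, 0
6. Dia (b and c), 1
7. not (b and c), 1
8. not c, 1
9. b and c, 2
10. b, 2
11. c, 2
Accessibility: 0R0, 0R1, 1R0, 1R1, 1R2, 2R1, 2R2

Satisfiable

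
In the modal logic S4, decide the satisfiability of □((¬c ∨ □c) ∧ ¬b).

1. □((¬c ∨ □c) ∧ ¬b), u
2. (¬c ∨ □c) ∧ ¬b, u
3. ¬c ∨ □c, u
4. ¬b, u
5. □c, u
6. c, u
Accessibility: uRu

Satisfiable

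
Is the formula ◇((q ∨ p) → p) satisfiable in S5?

Yes, satisfiable

1. ◇((q ∨ p) → p), u
2. (q ∨ p) → p, v
3. p, v
Accessibility: uRu, uRv, vRu, vRv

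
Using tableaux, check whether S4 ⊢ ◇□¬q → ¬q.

No, not valid

Tableau for the negation ¬(◇□¬q → ¬q):
1. ¬(◇□¬q → ¬q), 0
2. ◇□¬q, 0
3. q, 0
4. □¬q, 1
5. ¬q, 1
Accessibility: 0R0, 0R1, 1R1
The negation has an open branch (countermodel exists).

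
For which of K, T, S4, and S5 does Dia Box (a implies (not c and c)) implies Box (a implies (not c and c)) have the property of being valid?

S5-tableau for the negation not (Dia Box (a implies (not c and c)) implies Box (a implies (not c and c))):
1. not (Dia Box (a implies (not c and c)) implies Box (a implies (not c and c))), u
2. Dia Box (a implies (not c and c)), u   [neg-implies-rule on 1]
3. not Box (a implies (not c and c)), u   [neg-implies-rule on 1]
4. Box (a implies (not c and c)), v   [Dia-rule on 2: fresh world v, uRv]
5. a implies (not c and c), u   [Box-rule on 4 via vRu]
6. a implies (not c and c), v   [Box-rule on 4 via vRv]
7. not a, u   [implies-rule on 5 (branches; this branch)]
8. not a, v   [implies-rule on 6 (branches; this branch)]
9. not (a implies (not c and c)), w   [neg-Box-rule on 3: fresh world w, uRw]
10. a, w   [neg-implies-rule on 9]
11. not (not c and c), w   [neg-implies-rule on 9]
12. a implies (not c and c), w   [Box-rule on 4 via vRw]
13. not c, w   [neg-and-rule on 11 (branches; this branch)]
14. not c and c, w   [implies-rule on 12 (branches; this branch)]
15. c, w   [and-rule on 14]
Accessibility: uRu, uRv, uRw, vRu, vRv, vRw, wRu, wRv, wRw
Branch closes: c and not c both at w.
Every branch closes (one shown): valid in S5.
S4-tableau for the negation not (Dia Box (a implies (not c and c)) implies Box (a implies (not c and c))):
1. not (Dia Box (a implies (not c and c)) implies Box (a implies (not c and c))), u
2. Dia Box (a implies (not c and c)), u   [neg-implies-rule on 1]
3. not Box (a implies (not c and c)), u   [neg-implies-rule on 1]
4. Box (a implies (not c and c)), v   [Dia-rule on 2: fresh world v, uRv]
5. a implies (not c and c), v   [Box-rule on 4 via vRv]
6. not a, v   [implies-rule on 5 (branches; this branch)]
7. not (a implies (not c and c)), w   [neg-Box-rule on 3: fresh world w, uRw]
8. a, w   [neg-implies-rule on 7]
9. not (not c and c), w   [neg-implies-rule on 7]
10. not c, w   [neg-and-rule on 9 (branches; this branch)]
Accessibility: uRu, uRv, uRw, vRv, wRw
Complete open branch: countermodel on an S4-frame, so not valid in S4, nor in K, T (the same frame is also a K-frame and a T-frame).

S5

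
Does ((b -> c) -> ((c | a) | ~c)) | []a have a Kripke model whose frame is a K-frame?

Satisfiable

1. ((b -> c) -> ((c | a) | ~c)) | []a, 0
2. []a, 0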